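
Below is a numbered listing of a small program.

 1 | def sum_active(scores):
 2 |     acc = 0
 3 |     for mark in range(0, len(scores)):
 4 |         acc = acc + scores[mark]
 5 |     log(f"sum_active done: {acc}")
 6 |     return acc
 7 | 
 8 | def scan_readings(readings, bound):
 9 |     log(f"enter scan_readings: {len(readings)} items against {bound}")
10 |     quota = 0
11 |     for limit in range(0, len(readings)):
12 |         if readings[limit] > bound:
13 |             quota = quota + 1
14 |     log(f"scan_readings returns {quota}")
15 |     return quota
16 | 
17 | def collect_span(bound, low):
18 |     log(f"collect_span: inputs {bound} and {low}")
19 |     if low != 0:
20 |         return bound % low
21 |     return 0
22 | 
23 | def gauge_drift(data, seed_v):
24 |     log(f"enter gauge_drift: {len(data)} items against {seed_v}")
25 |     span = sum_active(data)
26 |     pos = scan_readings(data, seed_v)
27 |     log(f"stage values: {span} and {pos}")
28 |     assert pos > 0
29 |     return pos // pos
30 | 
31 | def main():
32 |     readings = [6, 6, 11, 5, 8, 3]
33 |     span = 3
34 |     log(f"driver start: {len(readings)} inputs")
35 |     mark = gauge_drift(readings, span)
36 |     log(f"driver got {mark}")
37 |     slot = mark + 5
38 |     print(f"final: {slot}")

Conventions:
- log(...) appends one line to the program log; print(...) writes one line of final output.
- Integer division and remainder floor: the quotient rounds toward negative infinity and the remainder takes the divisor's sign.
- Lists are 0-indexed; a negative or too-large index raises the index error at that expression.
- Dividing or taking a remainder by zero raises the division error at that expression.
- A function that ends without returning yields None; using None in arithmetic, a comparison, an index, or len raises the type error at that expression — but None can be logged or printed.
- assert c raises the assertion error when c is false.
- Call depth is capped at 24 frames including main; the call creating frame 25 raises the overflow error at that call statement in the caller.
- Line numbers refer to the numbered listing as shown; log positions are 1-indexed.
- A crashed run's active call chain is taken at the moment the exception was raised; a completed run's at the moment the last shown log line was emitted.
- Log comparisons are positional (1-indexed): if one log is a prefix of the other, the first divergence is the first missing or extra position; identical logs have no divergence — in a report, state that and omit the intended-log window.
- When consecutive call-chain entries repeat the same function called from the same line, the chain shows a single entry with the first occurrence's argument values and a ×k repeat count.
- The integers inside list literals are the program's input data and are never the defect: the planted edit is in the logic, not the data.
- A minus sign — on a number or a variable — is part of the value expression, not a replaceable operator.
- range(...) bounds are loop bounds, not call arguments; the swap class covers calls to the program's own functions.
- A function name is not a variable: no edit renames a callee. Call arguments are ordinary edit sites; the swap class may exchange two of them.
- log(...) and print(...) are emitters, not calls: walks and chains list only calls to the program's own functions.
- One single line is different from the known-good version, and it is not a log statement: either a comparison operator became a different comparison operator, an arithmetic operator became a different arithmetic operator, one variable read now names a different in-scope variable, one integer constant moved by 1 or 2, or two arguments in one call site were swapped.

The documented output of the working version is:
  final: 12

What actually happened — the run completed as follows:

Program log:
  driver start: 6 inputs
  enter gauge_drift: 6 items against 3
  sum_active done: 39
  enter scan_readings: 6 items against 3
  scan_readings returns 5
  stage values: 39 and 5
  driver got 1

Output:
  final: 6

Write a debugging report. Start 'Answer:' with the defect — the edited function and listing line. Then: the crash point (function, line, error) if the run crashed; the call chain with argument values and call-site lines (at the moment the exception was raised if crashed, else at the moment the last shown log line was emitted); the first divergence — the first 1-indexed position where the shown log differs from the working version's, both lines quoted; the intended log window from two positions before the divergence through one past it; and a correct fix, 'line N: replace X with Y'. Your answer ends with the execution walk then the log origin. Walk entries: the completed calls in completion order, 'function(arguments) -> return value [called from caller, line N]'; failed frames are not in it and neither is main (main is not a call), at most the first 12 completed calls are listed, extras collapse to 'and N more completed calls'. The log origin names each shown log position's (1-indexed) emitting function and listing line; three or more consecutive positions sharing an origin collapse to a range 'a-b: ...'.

Answer: the defect is in gauge_drift at line 29.
Key observation: The earliest visible damage is log position 7 — 'driver got 1' rather than the intended 'driver got 7'.
Call chain: main.
First divergence: at position 7 the run shows 'driver got 1' where the working version logs 'driver got 7'.
Intended log window:
  5: scan_readings returns 5
  6: stage values: 39 and 5
  7: driver got 7
Execution walk:
  sum_active([6, 6, 11, 5, 8, 3]) -> 39  [called from gauge_drift, line 25]
  scan_readings([6, 6, 11, 5, 8, 3], 3) -> 5  [called from gauge_drift, line 26]
  gauge_drift([6, 6, 11, 5, 8, 3], 3) -> 1  [called from main, line 35]
Log origins:
  1: logged in main at line 34
  2: logged in gauge_drift at line 24
  3: logged in sum_active at line 5
  4: logged in scan_readings at line 9
  5: logged in scan_readings at line 14
  6: logged in gauge_drift at line 27
  7: logged in main at line 36
A correct fix: line 29: replace `pos // pos` with `span // pos`.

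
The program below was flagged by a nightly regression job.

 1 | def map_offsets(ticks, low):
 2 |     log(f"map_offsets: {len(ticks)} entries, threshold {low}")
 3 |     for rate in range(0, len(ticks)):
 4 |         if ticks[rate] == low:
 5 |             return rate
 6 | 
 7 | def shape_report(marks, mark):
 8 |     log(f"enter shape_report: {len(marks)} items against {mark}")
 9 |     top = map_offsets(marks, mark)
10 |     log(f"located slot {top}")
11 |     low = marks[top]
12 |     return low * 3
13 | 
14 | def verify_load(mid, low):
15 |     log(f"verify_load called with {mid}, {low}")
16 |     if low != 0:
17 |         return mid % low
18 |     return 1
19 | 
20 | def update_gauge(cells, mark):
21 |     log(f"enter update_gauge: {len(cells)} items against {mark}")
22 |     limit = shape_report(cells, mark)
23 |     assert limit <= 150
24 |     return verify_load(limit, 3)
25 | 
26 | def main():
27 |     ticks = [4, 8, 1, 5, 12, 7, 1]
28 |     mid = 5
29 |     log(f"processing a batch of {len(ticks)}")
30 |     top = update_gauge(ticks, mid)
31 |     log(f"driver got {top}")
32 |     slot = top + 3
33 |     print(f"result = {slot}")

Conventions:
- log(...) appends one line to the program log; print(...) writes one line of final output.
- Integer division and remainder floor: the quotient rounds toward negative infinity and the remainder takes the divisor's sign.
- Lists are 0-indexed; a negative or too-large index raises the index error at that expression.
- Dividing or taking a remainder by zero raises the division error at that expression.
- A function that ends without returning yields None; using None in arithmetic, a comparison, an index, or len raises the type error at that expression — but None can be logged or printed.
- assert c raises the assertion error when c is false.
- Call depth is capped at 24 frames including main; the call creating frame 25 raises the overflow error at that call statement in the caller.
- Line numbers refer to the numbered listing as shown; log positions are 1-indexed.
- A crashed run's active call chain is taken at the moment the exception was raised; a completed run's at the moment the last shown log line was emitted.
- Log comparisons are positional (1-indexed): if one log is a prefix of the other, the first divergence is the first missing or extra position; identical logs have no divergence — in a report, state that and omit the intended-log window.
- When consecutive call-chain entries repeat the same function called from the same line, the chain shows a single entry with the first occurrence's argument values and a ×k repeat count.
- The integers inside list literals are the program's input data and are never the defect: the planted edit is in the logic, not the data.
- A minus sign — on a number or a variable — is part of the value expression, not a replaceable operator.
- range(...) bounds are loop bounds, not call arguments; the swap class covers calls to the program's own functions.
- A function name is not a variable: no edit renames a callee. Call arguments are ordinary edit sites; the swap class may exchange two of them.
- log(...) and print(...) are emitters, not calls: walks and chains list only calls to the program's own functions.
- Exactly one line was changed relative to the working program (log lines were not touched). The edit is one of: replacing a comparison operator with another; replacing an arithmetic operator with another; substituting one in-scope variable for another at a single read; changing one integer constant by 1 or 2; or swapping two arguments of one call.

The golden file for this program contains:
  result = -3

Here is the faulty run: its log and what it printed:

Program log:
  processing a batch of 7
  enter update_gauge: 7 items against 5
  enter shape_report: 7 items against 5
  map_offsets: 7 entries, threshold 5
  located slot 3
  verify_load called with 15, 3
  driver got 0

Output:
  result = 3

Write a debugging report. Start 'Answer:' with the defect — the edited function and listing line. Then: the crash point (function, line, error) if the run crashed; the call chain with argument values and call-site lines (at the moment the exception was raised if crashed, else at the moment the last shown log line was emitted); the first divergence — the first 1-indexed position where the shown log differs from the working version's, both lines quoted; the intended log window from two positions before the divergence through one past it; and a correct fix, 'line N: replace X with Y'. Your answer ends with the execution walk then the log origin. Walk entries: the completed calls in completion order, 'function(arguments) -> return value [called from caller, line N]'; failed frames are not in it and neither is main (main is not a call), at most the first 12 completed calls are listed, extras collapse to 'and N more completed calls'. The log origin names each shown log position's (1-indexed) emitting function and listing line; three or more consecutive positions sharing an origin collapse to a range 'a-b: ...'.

Answer: the defect is in main at line 32.
Core observation: No log line changed; the fault shows up purely in the output.
Call chain: main.
First divergence: none; the two logs match at every position.
Execution walk:
  map_offsets([4, 8, 1, 5, 12, 7, 1], 5) -> 3  [called from shape_report, line 9]
  shape_report([4, 8, 1, 5, 12, 7, 1], 5) -> 15  [called from update_gauge, line 22]
  verify_load(15, 3) -> 0  [called from update_gauge, line 24]
  update_gauge([4, 8, 1, 5, 12, 7, 1], 5) -> 0  [called from main, line 30]
Origin of each log line:
  1: logged in main at line 29
  2: logged in update_gauge at line 21
  3: logged in shape_report at line 8
  4: logged in map_offsets at line 2
  5: logged in shape_report at line 10
  6: logged in verify_load at line 15
  7: logged in main at line 31
A correct fix: line 32: replace `+` with `-`.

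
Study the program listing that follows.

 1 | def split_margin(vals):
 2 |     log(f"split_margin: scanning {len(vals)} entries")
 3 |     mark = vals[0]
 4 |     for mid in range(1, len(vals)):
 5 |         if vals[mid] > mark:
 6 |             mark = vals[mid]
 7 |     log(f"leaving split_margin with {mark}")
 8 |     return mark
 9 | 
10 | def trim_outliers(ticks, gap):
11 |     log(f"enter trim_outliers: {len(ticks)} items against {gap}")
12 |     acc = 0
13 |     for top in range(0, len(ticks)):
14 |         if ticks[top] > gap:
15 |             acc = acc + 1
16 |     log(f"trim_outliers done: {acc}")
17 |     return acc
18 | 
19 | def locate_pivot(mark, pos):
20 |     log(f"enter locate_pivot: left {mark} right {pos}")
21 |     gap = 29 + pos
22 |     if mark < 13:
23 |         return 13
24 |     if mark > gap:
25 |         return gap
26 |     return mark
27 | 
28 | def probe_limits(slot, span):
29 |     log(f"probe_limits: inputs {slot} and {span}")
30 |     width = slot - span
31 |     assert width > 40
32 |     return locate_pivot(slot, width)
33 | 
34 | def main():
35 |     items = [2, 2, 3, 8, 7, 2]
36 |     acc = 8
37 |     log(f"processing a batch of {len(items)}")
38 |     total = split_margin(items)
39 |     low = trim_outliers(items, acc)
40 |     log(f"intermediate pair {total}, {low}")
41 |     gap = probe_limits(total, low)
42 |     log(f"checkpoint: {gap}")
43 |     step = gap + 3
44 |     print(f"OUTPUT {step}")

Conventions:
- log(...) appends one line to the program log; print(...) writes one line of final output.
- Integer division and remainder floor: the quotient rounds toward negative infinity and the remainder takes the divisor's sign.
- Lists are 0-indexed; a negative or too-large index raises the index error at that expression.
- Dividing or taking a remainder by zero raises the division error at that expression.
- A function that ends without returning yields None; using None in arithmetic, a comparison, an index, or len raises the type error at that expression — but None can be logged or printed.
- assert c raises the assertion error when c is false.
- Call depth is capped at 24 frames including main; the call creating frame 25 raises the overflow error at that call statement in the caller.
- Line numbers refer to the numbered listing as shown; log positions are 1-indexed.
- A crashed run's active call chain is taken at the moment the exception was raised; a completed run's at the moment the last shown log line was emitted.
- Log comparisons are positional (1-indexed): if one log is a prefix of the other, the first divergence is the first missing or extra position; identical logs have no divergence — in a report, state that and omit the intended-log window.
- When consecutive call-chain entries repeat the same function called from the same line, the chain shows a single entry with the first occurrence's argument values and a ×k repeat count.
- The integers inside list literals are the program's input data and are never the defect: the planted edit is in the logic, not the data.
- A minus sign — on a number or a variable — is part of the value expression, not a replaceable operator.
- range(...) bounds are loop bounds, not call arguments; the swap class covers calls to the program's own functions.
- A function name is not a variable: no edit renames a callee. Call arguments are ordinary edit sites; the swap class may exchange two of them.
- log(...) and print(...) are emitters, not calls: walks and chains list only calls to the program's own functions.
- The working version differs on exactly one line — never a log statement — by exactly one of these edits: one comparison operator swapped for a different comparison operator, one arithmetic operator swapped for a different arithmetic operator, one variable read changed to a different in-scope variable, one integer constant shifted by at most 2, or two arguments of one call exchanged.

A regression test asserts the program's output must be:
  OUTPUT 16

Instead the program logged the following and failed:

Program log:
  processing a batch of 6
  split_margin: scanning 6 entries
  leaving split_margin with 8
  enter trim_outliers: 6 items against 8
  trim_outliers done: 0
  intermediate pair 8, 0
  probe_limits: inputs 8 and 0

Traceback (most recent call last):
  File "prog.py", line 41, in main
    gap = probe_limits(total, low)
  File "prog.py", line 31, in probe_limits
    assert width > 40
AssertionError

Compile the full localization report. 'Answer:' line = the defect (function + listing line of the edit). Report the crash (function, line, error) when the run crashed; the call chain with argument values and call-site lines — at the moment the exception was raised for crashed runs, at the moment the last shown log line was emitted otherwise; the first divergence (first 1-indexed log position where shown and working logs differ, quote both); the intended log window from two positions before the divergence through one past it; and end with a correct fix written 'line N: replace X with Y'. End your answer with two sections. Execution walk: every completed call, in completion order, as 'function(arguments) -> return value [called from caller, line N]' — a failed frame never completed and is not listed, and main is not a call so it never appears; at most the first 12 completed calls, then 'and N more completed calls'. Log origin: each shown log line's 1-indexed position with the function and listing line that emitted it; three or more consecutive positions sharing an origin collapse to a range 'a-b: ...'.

Answer: the defect is in probe_limits at line 31.
The tell: The shown log is a 7-line prefix of the intended one, whose next entry is 'enter locate_pivot: left 8 right 8'.
Crash: probe_limits, line 31, AssertionError.
Call chain: main -> probe_limits(8, 0) (called at line 41).
First divergence: position 8 — after 7 matching lines the faulty run goes silent; intended next line 'enter locate_pivot: left 8 right 8'.
Intended log window:
  6: intermediate pair 8, 0
  7: probe_limits: inputs 8 and 0
  8: enter locate_pivot: left 8 right 8
  9: checkpoint: 13
Execution walk:
  split_margin([2, 2, 3, 8, 7, 2]) -> 8  [called from main, line 38]
  trim_outliers([2, 2, 3, 8, 7, 2], 8) -> 0  [called from main, line 39]
Log origin:
  1: logged in main at line 37
  2: logged in split_margin at line 2
  3: logged in split_margin at line 7
  4: logged in trim_outliers at line 11
  5: logged in trim_outliers at line 16
  6: logged in main at line 40
  7: logged in probe_limits at line 29
A correct fix: line 31: replace `>` with `<=`.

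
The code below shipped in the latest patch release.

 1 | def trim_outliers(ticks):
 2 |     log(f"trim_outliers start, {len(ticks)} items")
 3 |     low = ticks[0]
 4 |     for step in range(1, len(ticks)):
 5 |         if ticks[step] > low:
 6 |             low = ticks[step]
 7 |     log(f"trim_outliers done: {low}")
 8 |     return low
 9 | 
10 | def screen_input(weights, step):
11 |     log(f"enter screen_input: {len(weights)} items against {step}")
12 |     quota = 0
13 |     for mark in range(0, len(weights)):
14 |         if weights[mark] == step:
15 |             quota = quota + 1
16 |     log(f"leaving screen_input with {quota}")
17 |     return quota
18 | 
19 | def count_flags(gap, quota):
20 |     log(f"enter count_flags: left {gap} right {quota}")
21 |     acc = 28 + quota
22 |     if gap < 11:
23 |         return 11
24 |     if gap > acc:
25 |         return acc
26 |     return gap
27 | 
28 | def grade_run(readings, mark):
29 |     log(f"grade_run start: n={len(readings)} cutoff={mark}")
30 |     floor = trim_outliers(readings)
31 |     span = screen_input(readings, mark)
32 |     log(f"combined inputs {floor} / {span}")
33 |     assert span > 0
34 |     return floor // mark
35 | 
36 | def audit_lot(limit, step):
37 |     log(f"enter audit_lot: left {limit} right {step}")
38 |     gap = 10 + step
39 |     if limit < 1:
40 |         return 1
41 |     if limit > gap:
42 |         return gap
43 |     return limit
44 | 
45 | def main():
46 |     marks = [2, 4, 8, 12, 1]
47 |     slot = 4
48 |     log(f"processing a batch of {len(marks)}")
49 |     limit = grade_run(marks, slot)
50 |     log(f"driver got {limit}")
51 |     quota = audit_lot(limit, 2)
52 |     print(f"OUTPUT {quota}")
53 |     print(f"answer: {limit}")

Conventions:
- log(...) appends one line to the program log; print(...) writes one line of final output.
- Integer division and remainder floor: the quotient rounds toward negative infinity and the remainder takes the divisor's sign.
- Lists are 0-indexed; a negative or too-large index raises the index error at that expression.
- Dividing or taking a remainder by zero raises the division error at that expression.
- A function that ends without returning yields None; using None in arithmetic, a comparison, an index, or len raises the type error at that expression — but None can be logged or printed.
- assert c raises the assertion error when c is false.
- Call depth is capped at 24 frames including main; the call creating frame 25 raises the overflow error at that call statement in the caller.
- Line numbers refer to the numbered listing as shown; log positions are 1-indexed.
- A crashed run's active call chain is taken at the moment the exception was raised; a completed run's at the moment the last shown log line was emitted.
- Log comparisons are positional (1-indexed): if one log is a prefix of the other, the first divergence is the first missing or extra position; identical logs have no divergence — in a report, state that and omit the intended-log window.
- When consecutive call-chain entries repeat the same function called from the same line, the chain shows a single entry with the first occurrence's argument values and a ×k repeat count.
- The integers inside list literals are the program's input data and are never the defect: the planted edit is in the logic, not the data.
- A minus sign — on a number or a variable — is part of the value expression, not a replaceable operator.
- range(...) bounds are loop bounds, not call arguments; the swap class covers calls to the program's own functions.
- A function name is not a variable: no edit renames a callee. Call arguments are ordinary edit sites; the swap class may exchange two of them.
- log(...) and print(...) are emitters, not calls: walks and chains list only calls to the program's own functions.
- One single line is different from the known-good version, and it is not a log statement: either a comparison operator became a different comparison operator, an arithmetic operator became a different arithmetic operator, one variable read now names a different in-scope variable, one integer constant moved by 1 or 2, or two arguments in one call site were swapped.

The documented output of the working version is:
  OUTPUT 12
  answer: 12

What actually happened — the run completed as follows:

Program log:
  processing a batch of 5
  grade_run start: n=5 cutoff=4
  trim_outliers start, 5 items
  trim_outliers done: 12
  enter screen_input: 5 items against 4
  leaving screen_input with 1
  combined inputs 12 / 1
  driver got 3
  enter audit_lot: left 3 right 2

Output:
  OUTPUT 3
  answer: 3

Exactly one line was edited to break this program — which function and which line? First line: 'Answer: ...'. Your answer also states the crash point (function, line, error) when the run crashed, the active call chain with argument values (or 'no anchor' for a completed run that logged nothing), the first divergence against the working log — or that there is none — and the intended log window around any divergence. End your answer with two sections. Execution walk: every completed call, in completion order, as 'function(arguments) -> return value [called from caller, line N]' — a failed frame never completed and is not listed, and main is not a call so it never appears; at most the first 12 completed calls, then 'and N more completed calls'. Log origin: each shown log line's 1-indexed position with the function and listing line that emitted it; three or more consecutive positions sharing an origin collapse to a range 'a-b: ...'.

Answer: the defect is in grade_run at line 34.
The tell: The earliest visible damage is log position 8 — 'driver got 3' rather than the intended 'driver got 12'.
Call chain: main -> audit_lot(3, 2) (called at line 51).
First divergence: at position 8 the run shows 'driver got 3' where the working version logs 'driver got 12'.
Intended log window:
  6: leaving screen_input with 1
  7: combined inputs 12 / 1
  8: driver got 12
  9: enter audit_lot: left 12 right 2
Execution walk:
  trim_outliers([2, 4, 8, 12, 1]) -> 12  [called from grade_run, line 30]
  screen_input([2, 4, 8, 12, 1], 4) -> 1  [called from grade_run, line 31]
  grade_run([2, 4, 8, 12, 1], 4) -> 3  [called from main, line 49]
  audit_lot(3, 2) -> 3  [called from main, line 51]
Log origins:
  1: emitted by main (line 48)
  2: emitted by grade_run (line 29)
  3: emitted by trim_outliers (line 2)
  4: emitted by trim_outliers (line 7)
  5: emitted by screen_input (line 11)
  6: emitted by screen_input (line 16)
  7: emitted by grade_run (line 32)
  8: emitted by main (line 50)
  9: emitted by audit_lot (line 37)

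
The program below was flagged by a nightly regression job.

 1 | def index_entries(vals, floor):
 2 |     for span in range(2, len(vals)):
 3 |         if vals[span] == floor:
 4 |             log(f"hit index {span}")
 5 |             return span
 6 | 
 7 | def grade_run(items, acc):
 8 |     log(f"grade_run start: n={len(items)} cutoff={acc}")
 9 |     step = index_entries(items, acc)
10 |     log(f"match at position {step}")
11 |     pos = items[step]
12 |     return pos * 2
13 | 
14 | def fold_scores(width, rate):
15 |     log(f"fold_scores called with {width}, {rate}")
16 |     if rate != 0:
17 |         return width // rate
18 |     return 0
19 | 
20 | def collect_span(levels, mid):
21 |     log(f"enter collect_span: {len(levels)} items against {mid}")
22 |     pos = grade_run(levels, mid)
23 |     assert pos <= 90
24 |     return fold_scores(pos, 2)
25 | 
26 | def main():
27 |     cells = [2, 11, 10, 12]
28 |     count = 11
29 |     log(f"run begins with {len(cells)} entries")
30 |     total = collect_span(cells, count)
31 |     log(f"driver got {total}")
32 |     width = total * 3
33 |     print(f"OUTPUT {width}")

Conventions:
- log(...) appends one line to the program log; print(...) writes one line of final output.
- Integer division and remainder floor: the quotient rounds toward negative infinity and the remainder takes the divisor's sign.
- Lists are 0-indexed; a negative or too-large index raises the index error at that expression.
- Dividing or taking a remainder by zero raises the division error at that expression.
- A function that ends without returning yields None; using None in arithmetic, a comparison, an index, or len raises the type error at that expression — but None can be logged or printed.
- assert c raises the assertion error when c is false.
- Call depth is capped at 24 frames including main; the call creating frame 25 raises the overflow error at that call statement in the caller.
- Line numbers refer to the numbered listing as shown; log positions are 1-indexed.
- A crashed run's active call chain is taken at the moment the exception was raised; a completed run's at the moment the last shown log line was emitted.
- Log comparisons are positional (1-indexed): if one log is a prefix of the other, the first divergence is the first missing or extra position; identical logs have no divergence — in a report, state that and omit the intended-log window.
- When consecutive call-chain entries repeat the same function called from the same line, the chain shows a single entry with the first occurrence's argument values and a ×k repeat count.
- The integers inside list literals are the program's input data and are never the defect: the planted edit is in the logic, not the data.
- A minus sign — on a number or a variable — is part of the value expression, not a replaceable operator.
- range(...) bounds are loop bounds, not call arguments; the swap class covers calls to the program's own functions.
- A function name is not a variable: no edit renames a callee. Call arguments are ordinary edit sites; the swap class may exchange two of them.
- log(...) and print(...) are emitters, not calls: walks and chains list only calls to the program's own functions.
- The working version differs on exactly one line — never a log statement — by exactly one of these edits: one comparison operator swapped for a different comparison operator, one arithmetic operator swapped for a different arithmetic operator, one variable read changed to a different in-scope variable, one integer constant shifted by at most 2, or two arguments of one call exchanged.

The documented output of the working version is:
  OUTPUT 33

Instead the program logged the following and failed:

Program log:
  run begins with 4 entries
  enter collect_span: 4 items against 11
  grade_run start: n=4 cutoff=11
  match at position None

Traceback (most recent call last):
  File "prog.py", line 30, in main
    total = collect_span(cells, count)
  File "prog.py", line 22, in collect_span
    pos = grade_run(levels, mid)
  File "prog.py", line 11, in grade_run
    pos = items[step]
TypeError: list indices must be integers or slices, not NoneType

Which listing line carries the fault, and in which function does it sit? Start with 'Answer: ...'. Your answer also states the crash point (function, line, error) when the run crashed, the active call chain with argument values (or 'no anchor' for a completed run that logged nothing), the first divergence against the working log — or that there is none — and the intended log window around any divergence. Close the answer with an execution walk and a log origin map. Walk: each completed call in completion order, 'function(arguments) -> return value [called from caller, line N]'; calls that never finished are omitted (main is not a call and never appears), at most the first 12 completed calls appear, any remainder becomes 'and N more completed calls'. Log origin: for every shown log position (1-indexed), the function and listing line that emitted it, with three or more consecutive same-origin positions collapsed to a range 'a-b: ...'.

Answer: the defect is in index_entries at line 2.
The tell: Position 4 is the first bad log line: 'match at position None' should read 'hit index 1'.
Crash: grade_run, line 11, TypeError.
Call chain: main -> collect_span([2, 11, 10, 12], 11) (called at line 30) -> grade_run([2, 11, 10, 12], 11) (called at line 22).
First divergence: position 4 — shown 'match at position None', intended 'hit index 1'.
Intended log window:
  2: enter collect_span: 4 items against 11
  3: grade_run start: n=4 cutoff=11
  4: hit index 1
  5: match at position 1
Execution walk:
  index_entries([2, 11, 10, 12], 11) -> None  [called from grade_run, line 9]
Log line origins:
  1: logged in main at line 29
  2: logged in collect_span at line 21
  3: logged in grade_run at line 8
  4: logged in grade_run at line 10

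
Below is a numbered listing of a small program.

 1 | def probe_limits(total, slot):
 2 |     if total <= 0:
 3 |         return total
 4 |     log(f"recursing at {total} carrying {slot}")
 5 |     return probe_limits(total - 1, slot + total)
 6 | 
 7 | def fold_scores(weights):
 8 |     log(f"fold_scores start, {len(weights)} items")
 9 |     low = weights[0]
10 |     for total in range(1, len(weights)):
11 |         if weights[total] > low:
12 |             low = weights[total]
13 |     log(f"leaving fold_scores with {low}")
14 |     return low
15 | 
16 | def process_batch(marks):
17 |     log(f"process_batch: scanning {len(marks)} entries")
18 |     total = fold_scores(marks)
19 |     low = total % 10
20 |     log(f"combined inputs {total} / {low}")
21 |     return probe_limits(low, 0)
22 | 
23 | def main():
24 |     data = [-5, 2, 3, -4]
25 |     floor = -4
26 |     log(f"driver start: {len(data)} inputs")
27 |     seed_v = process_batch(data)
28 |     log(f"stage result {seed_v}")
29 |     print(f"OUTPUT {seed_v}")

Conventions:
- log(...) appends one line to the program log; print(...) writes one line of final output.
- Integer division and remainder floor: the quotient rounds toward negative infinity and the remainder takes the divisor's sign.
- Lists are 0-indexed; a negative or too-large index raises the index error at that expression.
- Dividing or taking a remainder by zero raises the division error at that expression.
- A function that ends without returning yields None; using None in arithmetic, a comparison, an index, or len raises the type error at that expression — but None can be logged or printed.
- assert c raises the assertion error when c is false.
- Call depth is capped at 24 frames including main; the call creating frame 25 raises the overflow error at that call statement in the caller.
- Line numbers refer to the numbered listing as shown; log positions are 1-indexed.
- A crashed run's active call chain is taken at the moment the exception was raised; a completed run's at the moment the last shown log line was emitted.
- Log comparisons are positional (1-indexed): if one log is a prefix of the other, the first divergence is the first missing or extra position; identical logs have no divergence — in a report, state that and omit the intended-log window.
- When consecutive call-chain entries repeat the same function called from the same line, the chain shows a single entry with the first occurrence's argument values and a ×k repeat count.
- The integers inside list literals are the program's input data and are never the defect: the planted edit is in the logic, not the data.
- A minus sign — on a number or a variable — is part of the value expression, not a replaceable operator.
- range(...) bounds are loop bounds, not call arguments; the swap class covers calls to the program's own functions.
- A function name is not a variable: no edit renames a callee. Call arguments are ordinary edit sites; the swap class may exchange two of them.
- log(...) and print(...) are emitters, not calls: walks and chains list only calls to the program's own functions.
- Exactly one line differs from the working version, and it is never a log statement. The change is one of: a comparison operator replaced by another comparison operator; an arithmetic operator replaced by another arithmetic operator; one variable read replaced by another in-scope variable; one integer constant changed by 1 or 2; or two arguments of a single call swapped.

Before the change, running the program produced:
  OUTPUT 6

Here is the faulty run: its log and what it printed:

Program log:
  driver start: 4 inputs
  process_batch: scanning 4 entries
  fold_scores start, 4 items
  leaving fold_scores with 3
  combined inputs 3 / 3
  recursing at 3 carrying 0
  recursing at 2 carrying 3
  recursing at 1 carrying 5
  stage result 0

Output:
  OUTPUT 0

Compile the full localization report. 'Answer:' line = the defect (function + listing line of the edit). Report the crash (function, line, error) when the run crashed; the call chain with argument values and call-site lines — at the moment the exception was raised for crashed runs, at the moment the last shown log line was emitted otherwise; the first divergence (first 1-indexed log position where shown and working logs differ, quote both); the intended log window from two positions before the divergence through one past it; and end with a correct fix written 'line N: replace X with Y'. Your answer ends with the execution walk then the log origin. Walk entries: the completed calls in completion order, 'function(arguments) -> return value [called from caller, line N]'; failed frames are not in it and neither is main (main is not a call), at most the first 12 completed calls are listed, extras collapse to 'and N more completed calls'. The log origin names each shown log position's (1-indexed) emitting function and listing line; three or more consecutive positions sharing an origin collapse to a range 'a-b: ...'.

Answer: the defect is in probe_limits at line 3.
Core observation: Log line 9 is where behavior first shows: 'stage result 0' appears instead of 'stage result 6'.
Call chain: main.
First divergence: position 9 — shown 'stage result 0', intended 'stage result 6'.
Intended log window:
  7: recursing at 2 carrying 3
  8: recursing at 1 carrying 5
  9: stage result 6
Execution walk:
  fold_scores([-5, 2, 3, -4]) -> 3  [called from process_batch, line 18]
  probe_limits(0, 6) -> 0  [called from probe_limits, line 5]
  probe_limits(1, 5) -> 0  [called from probe_limits, line 5]
  probe_limits(2, 3) -> 0  [called from probe_limits, line 5]
  probe_limits(3, 0) -> 0  [called from process_batch, line 21]
  process_batch([-5, 2, 3, -4]) -> 0  [called from main, line 27]
Log line origins:
  1 — main, line 26
  2 — process_batch, line 17
  3 — fold_scores, line 8
  4 — fold_scores, line 13
  5 — process_batch, line 20
  6-8 — probe_limits, line 4
  9 — main, line 28
A correct fix: line 3: replace `total` with `slot`.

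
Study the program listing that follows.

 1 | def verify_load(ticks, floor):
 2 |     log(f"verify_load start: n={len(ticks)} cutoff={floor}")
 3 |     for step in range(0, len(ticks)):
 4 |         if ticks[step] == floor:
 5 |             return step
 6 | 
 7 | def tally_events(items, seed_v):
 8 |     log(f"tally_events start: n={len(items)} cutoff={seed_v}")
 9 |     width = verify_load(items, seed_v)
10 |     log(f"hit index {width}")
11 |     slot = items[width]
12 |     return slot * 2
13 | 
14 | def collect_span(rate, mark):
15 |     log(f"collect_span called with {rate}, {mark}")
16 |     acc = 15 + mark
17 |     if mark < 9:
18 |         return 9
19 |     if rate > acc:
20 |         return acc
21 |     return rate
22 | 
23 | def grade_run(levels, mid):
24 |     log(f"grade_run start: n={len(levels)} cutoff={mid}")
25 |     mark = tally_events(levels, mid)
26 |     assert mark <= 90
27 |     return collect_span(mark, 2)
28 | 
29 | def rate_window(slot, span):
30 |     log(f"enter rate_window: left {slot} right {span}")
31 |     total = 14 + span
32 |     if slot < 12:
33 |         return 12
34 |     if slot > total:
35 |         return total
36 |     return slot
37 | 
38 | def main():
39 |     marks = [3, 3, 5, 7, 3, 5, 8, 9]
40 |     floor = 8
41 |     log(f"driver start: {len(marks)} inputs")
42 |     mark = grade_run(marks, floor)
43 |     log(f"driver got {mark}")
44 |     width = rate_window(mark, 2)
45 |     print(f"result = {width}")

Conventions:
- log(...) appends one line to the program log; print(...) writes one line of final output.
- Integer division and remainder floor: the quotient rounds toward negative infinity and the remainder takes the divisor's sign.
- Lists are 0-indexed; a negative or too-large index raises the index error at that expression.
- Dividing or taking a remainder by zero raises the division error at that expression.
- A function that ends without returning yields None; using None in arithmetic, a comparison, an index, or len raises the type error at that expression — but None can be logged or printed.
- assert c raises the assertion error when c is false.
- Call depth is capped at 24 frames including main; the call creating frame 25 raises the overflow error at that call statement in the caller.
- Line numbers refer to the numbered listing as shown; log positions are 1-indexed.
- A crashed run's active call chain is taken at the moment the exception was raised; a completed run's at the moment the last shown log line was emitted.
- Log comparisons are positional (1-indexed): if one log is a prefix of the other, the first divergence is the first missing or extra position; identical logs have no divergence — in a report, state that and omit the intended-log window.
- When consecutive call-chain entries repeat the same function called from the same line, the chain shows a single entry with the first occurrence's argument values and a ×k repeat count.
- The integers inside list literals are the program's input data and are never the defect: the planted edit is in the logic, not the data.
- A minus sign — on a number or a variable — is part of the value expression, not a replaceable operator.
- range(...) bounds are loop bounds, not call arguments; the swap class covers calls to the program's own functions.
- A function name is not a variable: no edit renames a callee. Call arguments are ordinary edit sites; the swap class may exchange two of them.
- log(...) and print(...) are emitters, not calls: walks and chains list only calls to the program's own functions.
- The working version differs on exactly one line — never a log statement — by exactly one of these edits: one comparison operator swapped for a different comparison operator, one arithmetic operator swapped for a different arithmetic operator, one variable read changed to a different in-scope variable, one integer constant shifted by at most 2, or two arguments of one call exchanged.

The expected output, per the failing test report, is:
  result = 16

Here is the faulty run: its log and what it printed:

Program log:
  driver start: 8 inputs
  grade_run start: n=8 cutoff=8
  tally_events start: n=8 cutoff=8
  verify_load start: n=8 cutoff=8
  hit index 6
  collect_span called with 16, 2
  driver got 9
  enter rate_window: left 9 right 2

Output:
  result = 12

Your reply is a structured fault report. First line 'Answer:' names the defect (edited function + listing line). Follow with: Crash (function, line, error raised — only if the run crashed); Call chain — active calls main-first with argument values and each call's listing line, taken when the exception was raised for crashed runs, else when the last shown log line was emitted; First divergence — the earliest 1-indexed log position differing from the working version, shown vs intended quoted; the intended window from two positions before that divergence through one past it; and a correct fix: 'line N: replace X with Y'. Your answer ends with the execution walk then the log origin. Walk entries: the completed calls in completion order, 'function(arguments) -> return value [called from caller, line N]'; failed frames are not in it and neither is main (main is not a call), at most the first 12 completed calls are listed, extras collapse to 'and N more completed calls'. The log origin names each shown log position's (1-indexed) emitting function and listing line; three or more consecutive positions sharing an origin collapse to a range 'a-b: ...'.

Answer: the defect is in collect_span at line 17.
Core observation: At log position 7 the runs split — shown 'driver got 9', but the working version logs 'driver got 16'.
Call chain: main -> rate_window(9, 2) (called at line 44).
First divergence: position 7 — shown 'driver got 9', intended 'driver got 16'.
Intended log window:
  5: hit index 6
  6: collect_span called with 16, 2
  7: driver got 16
  8: enter rate_window: left 16 right 2
Execution walk:
  verify_load([3, 3, 5, 7, 3, 5, 8, 9], 8) -> 6  [called from tally_events, line 9]
  tally_events([3, 3, 5, 7, 3, 5, 8, 9], 8) -> 16  [called from grade_run, line 25]
  collect_span(16, 2) -> 9  [called from grade_run, line 27]
  grade_run([3, 3, 5, 7, 3, 5, 8, 9], 8) -> 9  [called from main, line 42]
  rate_window(9, 2) -> 12  [called from main, line 44]
Log origin:
  1: from main, line 41
  2: from grade_run, line 24
  3: from tally_events, line 8
  4: from verify_load, line 2
  5: from tally_events, line 10
  6: from collect_span, line 15
  7: from main, line 43
  8: from rate_window, line 30
A correct fix: line 17: replace `mark` with `rate`.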